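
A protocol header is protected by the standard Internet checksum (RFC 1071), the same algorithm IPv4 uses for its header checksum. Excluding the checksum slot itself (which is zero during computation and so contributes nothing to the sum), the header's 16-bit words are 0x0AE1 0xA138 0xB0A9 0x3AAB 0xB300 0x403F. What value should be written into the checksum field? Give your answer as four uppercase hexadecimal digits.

7551

One's-complement addition (fold any carry out of bit 15 back into bit 0):
  0x0AE1 + 0xA138 = 0x0AC19
  0xAC19 + 0xB0A9 = 0x15CC2 → wrap carry → 0x5CC3
  0x5CC3 + 0x3AAB = 0x0976E
  0x976E + 0xB300 = 0x14A6E → wrap carry → 0x4A6F
  0x4A6F + 0x403F = 0x08AAE
One's-complement sum = 0x8AAE.
Checksum = ~0x8AAE & 0xFFFF = 0x7551.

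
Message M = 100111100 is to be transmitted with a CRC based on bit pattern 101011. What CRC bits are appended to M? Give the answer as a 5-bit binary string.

11001

Append 5 zeros: 10011110000000. Divide by 101011 (XOR where the leading bit is 1):
  pos 0: 100111 XOR 101011 = 001100
  pos 2: 110010 XOR 101011 = 011001
  pos 3: 110010 XOR 101011 = 011001
  pos 4: 110010 XOR 101011 = 011001
  pos 5: 110010 XOR 101011 = 011001
  pos 6: 110010 XOR 101011 = 011001
  pos 7: 110010 XOR 101011 = 011001
  pos 8: 110010 XOR 101011 = 011001
Remainder (last 5 bits) = 11001. This is the CRC / FCS.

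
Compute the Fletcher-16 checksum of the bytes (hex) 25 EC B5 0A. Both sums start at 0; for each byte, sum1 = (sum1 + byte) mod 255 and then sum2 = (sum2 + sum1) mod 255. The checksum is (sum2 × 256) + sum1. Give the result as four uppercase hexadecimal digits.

D0D1

Running sums (mod 255):
  after byte 0 (25): sum1=37, sum2=37
  after byte 1 (EC): sum1=18, sum2=55
  after byte 2 (B5): sum1=199, sum2=254
  after byte 3 (0A): sum1=209, sum2=208
Checksum = sum2·256 + sum1 = 208·256 + 209 = 53457 = 0xD0D1.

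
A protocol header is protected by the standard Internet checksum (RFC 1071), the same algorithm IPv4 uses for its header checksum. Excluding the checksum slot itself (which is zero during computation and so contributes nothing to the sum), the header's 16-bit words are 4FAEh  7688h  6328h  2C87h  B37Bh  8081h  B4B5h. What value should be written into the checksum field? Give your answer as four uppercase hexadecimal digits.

One's-complement addition (fold any carry out of bit 15 back into bit 0):
  0x4FAE + 0x7688 = 0x0C636
  0xC636 + 0x6328 = 0x1295E → wrap carry → 0x295F
  0x295F + 0x2C87 = 0x055E6
  0x55E6 + 0xB37B = 0x10961 → wrap carry → 0x0962
  0x0962 + 0x8081 = 0x089E3
  0x89E3 + 0xB4B5 = 0x13E98 → wrap carry → 0x3E99
One's-complement sum = 0x3E99.
Checksum = ~0x3E99 & 0xFFFF = 0xC166.

C166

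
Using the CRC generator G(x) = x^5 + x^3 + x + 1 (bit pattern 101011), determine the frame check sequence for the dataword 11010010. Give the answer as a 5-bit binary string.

Append 5 zeros: 1101001000000. Divide by 101011 (XOR where the leading bit is 1):
  pos 0: 110100 XOR 101011 = 011111
  pos 1: 111111 XOR 101011 = 010100
  pos 2: 101000 XOR 101011 = 000011
  pos 6: 110000 XOR 101011 = 011011
  pos 7: 110110 XOR 101011 = 011101
Remainder (last 5 bits) = 11101. This is the CRC / FCS.

11101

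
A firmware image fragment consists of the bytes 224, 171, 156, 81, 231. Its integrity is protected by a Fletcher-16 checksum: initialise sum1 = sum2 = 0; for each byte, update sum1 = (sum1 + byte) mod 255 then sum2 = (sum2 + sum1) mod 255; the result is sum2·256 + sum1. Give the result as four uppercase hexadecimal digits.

7362

Running sums (mod 255):
  after byte 0 (224): sum1=224, sum2=224
  after byte 1 (171): sum1=140, sum2=109
  after byte 2 (156): sum1=41, sum2=150
  after byte 3 (81): sum1=122, sum2=17
  after byte 4 (231): sum1=98, sum2=115
Checksum = sum2·256 + sum1 = 115·256 + 98 = 29538 = 0x7362.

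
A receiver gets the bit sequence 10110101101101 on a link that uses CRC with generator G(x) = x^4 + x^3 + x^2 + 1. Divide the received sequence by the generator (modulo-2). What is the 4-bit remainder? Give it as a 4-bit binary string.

Modulo-2 division of 10110101101101 by 11101:
  pos 0: 10110 XOR 11101 = 01011
  pos 1: 10111 XOR 11101 = 01010
  pos 2: 10100 XOR 11101 = 01001
  pos 3: 10011 XOR 11101 = 01110
  pos 4: 11101 XOR 11101 = 00000
Remainder = 1101 (nonzero — an error is detected).

1101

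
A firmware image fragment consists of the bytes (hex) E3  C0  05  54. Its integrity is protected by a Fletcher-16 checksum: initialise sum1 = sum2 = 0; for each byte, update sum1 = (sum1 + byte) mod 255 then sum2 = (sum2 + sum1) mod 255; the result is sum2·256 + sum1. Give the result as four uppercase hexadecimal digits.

Running sums (mod 255):
  after byte 0 (E3): sum1=227, sum2=227
  after byte 1 (C0): sum1=164, sum2=136
  after byte 2 (05): sum1=169, sum2=50
  after byte 3 (54): sum1=253, sum2=48
Checksum = sum2·256 + sum1 = 48·256 + 253 = 12541 = 0x30FD.

30FD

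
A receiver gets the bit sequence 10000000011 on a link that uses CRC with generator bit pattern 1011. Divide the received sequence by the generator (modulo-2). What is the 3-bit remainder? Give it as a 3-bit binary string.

000

Modulo-2 division of 10000000011 by 1011:
  pos 0: 1000 XOR 1011 = 0011
  pos 2: 1100 XOR 1011 = 0111
  pos 3: 1110 XOR 1011 = 0101
  pos 4: 1010 XOR 1011 = 0001
  pos 7: 1011 XOR 1011 = 0000
Remainder = 000 (zero — the frame passes the CRC check).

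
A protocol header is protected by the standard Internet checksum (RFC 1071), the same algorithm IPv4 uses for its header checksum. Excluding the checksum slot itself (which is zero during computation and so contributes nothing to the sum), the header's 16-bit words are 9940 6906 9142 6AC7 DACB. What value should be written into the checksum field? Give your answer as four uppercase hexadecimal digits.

26E3

One's-complement addition (fold any carry out of bit 15 back into bit 0):
  0x9940 + 0x6906 = 0x10246 → wrap carry → 0x0247
  0x0247 + 0x9142 = 0x09389
  0x9389 + 0x6AC7 = 0x0FE50
  0xFE50 + 0xDACB = 0x1D91B → wrap carry → 0xD91C
One's-complement sum = 0xD91C.
Checksum = ~0xD91C & 0xFFFF = 0x26E3.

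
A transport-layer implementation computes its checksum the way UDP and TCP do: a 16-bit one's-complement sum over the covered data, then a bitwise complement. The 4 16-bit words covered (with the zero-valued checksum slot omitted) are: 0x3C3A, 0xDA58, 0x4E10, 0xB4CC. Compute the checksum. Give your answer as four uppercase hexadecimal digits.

One's-complement addition (fold any carry out of bit 15 back into bit 0):
  0x3C3A + 0xDA58 = 0x11692 → wrap carry → 0x1693
  0x1693 + 0x4E10 = 0x064A3
  0x64A3 + 0xB4CC = 0x1196F → wrap carry → 0x1970
One's-complement sum = 0x1970.
Checksum = ~0x1970 & 0xFFFF = 0xE68F.

E68F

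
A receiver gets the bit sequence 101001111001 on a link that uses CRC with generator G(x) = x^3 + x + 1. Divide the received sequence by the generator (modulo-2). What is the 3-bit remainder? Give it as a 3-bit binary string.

100

Modulo-2 division of 101001111001 by 1011:
  pos 0: 1010 XOR 1011 = 0001
  pos 3: 1011 XOR 1011 = 0000
  pos 7: 1100 XOR 1011 = 0111
  pos 8: 1111 XOR 1011 = 0100
Remainder = 100 (nonzero — an error is detected).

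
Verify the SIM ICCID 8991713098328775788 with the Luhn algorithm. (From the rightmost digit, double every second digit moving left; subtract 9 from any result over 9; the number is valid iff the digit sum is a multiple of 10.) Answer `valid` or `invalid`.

invalid

From the right, keep odd positions and double even positions (subtract 9 from any doubled value over 9):
  doubled (positions 2,4,...): 7 1 5 4 7 0 2 2 9 → sum 37
  kept (positions 1,3,...): 8 7 7 8 3 9 3 7 9 8 → sum 69
Total = 106.
106 mod 10 = 6, so the number is invalid.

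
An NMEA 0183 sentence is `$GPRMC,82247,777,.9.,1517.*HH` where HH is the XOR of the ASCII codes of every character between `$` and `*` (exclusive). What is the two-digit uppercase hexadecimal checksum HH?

52

XOR the ASCII codes of the payload characters:
  'G' = 0x47 → acc = 0x47
  'P' = 0x50 → acc = 0x17
  'R' = 0x52 → acc = 0x45
  'M' = 0x4D → acc = 0x08
  'C' = 0x43 → acc = 0x4B
  ',' = 0x2C → acc = 0x67
  '8' = 0x38 → acc = 0x5F
  '2' = 0x32 → acc = 0x6D
  '2' = 0x32 → acc = 0x5F
  '4' = 0x34 → acc = 0x6B
  '7' = 0x37 → acc = 0x5C
  ',' = 0x2C → acc = 0x70
  '7' = 0x37 → acc = 0x47
  '7' = 0x37 → acc = 0x70
  '7' = 0x37 → acc = 0x47
  ',' = 0x2C → acc = 0x6B
  '.' = 0x2E → acc = 0x45
  '9' = 0x39 → acc = 0x7C
  '.' = 0x2E → acc = 0x52
  ',' = 0x2C → acc = 0x7E
  '1' = 0x31 → acc = 0x4F
  '5' = 0x35 → acc = 0x7A
  '1' = 0x31 → acc = 0x4B
  '7' = 0x37 → acc = 0x7C
  '.' = 0x2E → acc = 0x52
Checksum = 0x52.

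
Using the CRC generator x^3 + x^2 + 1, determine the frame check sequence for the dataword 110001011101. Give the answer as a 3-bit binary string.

Append 3 zeros: 110001011101000. Divide by 1101 (XOR where the leading bit is 1):
  pos 0: 1100 XOR 1101 = 0001
  pos 3: 1010 XOR 1101 = 0111
  pos 4: 1111 XOR 1101 = 0010
  pos 6: 1011 XOR 1101 = 0110
  pos 7: 1100 XOR 1101 = 0001
  pos 10: 1100 XOR 1101 = 0001
Remainder (last 3 bits) = 010. This is the CRC / FCS.

010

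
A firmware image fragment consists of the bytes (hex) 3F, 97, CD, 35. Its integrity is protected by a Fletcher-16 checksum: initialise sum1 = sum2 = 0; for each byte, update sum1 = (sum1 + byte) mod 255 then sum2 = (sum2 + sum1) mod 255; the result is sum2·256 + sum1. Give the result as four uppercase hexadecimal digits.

94D9

Running sums (mod 255):
  after byte 0 (3F): sum1=63, sum2=63
  after byte 1 (97): sum1=214, sum2=22
  after byte 2 (CD): sum1=164, sum2=186
  after byte 3 (35): sum1=217, sum2=148
Checksum = sum2·256 + sum1 = 148·256 + 217 = 38105 = 0x94D9.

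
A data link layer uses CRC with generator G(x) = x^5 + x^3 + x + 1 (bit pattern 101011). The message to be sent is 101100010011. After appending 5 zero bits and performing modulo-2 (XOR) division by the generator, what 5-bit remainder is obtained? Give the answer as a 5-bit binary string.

Append 5 zeros: 10110001001100000. Divide by 101011 (XOR where the leading bit is 1):
  pos 0: 101100 XOR 101011 = 000111
  pos 3: 111010 XOR 101011 = 010001
  pos 4: 100010 XOR 101011 = 001001
  pos 6: 100111 XOR 101011 = 001100
  pos 8: 110000 XOR 101011 = 011011
  pos 9: 110110 XOR 101011 = 011101
  pos 10: 111010 XOR 101011 = 010001
  pos 11: 100010 XOR 101011 = 001001
Remainder (last 5 bits) = 01001. This is the CRC / FCS.

01001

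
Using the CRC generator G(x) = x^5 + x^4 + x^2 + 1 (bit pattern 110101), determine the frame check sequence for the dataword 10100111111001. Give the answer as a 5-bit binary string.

01000

Append 5 zeros: 1010011111100100000. Divide by 110101 (XOR where the leading bit is 1):
  pos 0: 101001 XOR 110101 = 011100
  pos 1: 111001 XOR 110101 = 001100
  pos 3: 110011 XOR 110101 = 000110
  pos 6: 110110 XOR 110101 = 000011
  pos 10: 110100 XOR 110101 = 000001
Remainder (last 5 bits) = 01000. This is the CRC / FCS.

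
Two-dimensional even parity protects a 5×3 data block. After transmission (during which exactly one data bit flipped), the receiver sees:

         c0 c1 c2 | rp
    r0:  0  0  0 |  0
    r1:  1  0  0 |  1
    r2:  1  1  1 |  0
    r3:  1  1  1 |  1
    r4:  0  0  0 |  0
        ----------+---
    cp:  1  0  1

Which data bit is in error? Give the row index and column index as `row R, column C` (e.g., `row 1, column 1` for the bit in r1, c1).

Recompute each row's even parity and compare to rp:
  r0: data parity 0, sent rp 0 → ok
  r1: data parity 1, sent rp 1 → ok
  r2: data parity 1, sent rp 0 → mismatch
  r3: data parity 1, sent rp 1 → ok
  r4: data parity 0, sent rp 0 → ok
Recompute each column's even parity and compare to cp:
  c0: data parity 1, sent cp 1 → ok
  c1: data parity 0, sent cp 0 → ok
  c2: data parity 0, sent cp 1 → mismatch
Exactly one row (r2) and one column (c2) fail → the flipped bit is at their intersection.

row 2, column 2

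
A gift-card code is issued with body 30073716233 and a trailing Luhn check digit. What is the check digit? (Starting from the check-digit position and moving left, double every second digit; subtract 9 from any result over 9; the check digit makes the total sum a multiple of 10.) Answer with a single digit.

3

Partial digits right→left: 3 3 2 6 1 7 3 7 0 0 3
Double every second digit counting from the check-digit position (so the 1st, 3rd, 5th, ... of the partial from the right).
  doubled (with −9 where >9): 6 4 2 6 0 6 → sum 24
  kept as-is: 3 6 7 7 0 → sum 23
Total = 24 + 23 = 47.
Check digit = (10 − (47 mod 10)) mod 10 = 3.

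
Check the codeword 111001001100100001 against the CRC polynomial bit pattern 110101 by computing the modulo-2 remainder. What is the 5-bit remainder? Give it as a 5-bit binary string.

00000

Modulo-2 division of 111001001100100001 by 110101:
  pos 0: 111001 XOR 110101 = 001100
  pos 2: 110000 XOR 110101 = 000101
  pos 5: 101110 XOR 110101 = 011011
  pos 6: 110110 XOR 110101 = 000011
  pos 10: 111000 XOR 110101 = 001101
  pos 12: 110101 XOR 110101 = 000000
Remainder = 00000 (zero — the frame passes the CRC check).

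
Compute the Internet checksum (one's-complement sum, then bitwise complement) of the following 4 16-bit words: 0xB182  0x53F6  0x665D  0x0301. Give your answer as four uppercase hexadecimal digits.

9128

One's-complement addition (fold any carry out of bit 15 back into bit 0):
  0xB182 + 0x53F6 = 0x10578 → wrap carry → 0x0579
  0x0579 + 0x665D = 0x06BD6
  0x6BD6 + 0x0301 = 0x06ED7
One's-complement sum = 0x6ED7.
Checksum = ~0x6ED7 & 0xFFFF = 0x9128.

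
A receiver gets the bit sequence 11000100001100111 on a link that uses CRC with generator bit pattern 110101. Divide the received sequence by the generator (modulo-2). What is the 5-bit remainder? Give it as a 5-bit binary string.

00000

Modulo-2 division of 11000100001100111 by 110101:
  pos 0: 110001 XOR 110101 = 000100
  pos 3: 100000 XOR 110101 = 010101
  pos 4: 101010 XOR 110101 = 011111
  pos 5: 111111 XOR 110101 = 001010
  pos 7: 101010 XOR 110101 = 011111
  pos 8: 111110 XOR 110101 = 001011
  pos 10: 101111 XOR 110101 = 011010
  pos 11: 110101 XOR 110101 = 000000
Remainder = 00000 (zero — the frame passes the CRC check).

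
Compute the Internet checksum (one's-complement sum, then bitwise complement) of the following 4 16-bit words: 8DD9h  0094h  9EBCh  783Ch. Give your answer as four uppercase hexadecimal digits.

5A99

One's-complement addition (fold any carry out of bit 15 back into bit 0):
  0x8DD9 + 0x0094 = 0x08E6D
  0x8E6D + 0x9EBC = 0x12D29 → wrap carry → 0x2D2A
  0x2D2A + 0x783C = 0x0A566
One's-complement sum = 0xA566.
Checksum = ~0xA566 & 0xFFFF = 0x5A99.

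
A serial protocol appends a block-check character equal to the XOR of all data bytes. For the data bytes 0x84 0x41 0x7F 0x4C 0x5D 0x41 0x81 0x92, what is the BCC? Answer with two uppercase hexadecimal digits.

XOR the bytes together:
  start with 0x84
  0x84 ⊕ 0x41 = 0xC5
  0xC5 ⊕ 0x7F = 0xBA
  0xBA ⊕ 0x4C = 0xF6
  0xF6 ⊕ 0x5D = 0xAB
  0xAB ⊕ 0x41 = 0xEA
  0xEA ⊕ 0x81 = 0x6B
  0x6B ⊕ 0x92 = 0xF9

F9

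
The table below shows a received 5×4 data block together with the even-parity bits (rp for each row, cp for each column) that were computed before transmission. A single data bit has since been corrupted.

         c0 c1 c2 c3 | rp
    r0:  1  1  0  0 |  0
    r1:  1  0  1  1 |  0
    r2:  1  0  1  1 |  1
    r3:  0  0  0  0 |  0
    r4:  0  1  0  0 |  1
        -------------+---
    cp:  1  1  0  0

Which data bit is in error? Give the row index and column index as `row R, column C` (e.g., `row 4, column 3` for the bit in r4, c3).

Recompute each row's even parity and compare to rp:
  r0: data parity 0, sent rp 0 → ok
  r1: data parity 1, sent rp 0 → mismatch
  r2: data parity 1, sent rp 1 → ok
  r3: data parity 0, sent rp 0 → ok
  r4: data parity 1, sent rp 1 → ok
Recompute each column's even parity and compare to cp:
  c0: data parity 1, sent cp 1 → ok
  c1: data parity 0, sent cp 1 → mismatch
  c2: data parity 0, sent cp 0 → ok
  c3: data parity 0, sent cp 0 → ok
Exactly one row (r1) and one column (c1) fail → the flipped bit is at their intersection.

row 1, column 1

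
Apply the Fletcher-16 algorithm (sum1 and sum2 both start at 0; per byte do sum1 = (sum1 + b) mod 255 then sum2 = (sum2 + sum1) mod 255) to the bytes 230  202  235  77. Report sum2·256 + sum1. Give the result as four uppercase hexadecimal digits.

Running sums (mod 255):
  after byte 0 (230): sum1=230, sum2=230
  after byte 1 (202): sum1=177, sum2=152
  after byte 2 (235): sum1=157, sum2=54
  after byte 3 (77): sum1=234, sum2=33
Checksum = sum2·256 + sum1 = 33·256 + 234 = 8682 = 0x21EA.

21EA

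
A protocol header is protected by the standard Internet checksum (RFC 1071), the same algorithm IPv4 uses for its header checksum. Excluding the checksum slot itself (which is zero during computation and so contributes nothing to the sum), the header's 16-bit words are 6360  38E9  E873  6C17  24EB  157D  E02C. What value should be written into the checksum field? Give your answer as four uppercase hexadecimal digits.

One's-complement addition (fold any carry out of bit 15 back into bit 0):
  0x6360 + 0x38E9 = 0x09C49
  0x9C49 + 0xE873 = 0x184BC → wrap carry → 0x84BD
  0x84BD + 0x6C17 = 0x0F0D4
  0xF0D4 + 0x24EB = 0x115BF → wrap carry → 0x15C0
  0x15C0 + 0x157D = 0x02B3D
  0x2B3D + 0xE02C = 0x10B69 → wrap carry → 0x0B6A
One's-complement sum = 0x0B6A.
Checksum = ~0x0B6A & 0xFFFF = 0xF495.

F495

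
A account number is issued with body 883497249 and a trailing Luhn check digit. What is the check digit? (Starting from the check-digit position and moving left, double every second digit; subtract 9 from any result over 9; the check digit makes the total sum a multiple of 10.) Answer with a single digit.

Partial digits right→left: 9 4 2 7 9 4 3 8 8
Double every second digit counting from the check-digit position (so the 1st, 3rd, 5th, ... of the partial from the right).
  doubled (with −9 where >9): 9 4 9 6 7 → sum 35
  kept as-is: 4 7 4 8 → sum 23
Total = 35 + 23 = 58.
Check digit = (10 − (58 mod 10)) mod 10 = 2.

2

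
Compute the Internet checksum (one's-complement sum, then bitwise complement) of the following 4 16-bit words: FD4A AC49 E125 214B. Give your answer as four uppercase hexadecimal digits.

53FA

One's-complement addition (fold any carry out of bit 15 back into bit 0):
  0xFD4A + 0xAC49 = 0x1A993 → wrap carry → 0xA994
  0xA994 + 0xE125 = 0x18AB9 → wrap carry → 0x8ABA
  0x8ABA + 0x214B = 0x0AC05
One's-complement sum = 0xAC05.
Checksum = ~0xAC05 & 0xFFFF = 0x53FA.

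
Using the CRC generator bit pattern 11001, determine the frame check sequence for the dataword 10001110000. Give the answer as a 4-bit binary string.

Append 4 zeros: 100011100000000. Divide by 11001 (XOR where the leading bit is 1):
  pos 0: 10001 XOR 11001 = 01000
  pos 1: 10001 XOR 11001 = 01000
  pos 2: 10001 XOR 11001 = 01000
  pos 3: 10000 XOR 11001 = 01001
  pos 4: 10010 XOR 11001 = 01011
  pos 5: 10110 XOR 11001 = 01111
  pos 6: 11110 XOR 11001 = 00111
  pos 8: 11100 XOR 11001 = 00101
  pos 10: 10100 XOR 11001 = 01101
Remainder (last 4 bits) = 1101. This is the CRC / FCS.

1101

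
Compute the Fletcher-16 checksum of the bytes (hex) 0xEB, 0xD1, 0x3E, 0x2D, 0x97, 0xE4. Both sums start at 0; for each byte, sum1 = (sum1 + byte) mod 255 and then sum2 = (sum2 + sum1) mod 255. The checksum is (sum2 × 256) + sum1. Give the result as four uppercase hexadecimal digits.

35A5

Running sums (mod 255):
  after byte 0 (0xEB): sum1=235, sum2=235
  after byte 1 (0xD1): sum1=189, sum2=169
  after byte 2 (0x3E): sum1=251, sum2=165
  after byte 3 (0x2D): sum1=41, sum2=206
  after byte 4 (0x97): sum1=192, sum2=143
  after byte 5 (0xE4): sum1=165, sum2=53
Checksum = sum2·256 + sum1 = 53·256 + 165 = 13733 = 0x35A5.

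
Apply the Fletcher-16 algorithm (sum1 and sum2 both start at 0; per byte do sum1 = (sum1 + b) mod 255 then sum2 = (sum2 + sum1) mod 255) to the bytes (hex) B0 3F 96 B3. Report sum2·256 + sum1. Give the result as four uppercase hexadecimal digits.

Running sums (mod 255):
  after byte 0 (B0): sum1=176, sum2=176
  after byte 1 (3F): sum1=239, sum2=160
  after byte 2 (96): sum1=134, sum2=39
  after byte 3 (B3): sum1=58, sum2=97
Checksum = sum2·256 + sum1 = 97·256 + 58 = 24890 = 0x613A.

613A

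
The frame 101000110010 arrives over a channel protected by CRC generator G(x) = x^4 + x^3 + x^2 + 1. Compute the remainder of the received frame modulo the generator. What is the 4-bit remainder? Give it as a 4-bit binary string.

Modulo-2 division of 101000110010 by 11101:
  pos 0: 10100 XOR 11101 = 01001
  pos 1: 10010 XOR 11101 = 01111
  pos 2: 11111 XOR 11101 = 00010
  pos 5: 10100 XOR 11101 = 01001
  pos 6: 10011 XOR 11101 = 01110
  pos 7: 11100 XOR 11101 = 00001
Remainder = 0001 (nonzero — an error is detected).

0001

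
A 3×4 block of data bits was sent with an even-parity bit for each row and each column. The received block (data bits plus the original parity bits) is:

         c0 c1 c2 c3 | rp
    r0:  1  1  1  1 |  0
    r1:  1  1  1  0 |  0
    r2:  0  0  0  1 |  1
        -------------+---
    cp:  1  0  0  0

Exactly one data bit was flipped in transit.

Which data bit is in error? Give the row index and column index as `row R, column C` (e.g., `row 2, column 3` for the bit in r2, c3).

Recompute each row's even parity and compare to rp:
  r0: data parity 0, sent rp 0 → ok
  r1: data parity 1, sent rp 0 → mismatch
  r2: data parity 1, sent rp 1 → ok
Recompute each column's even parity and compare to cp:
  c0: data parity 0, sent cp 1 → mismatch
  c1: data parity 0, sent cp 0 → ok
  c2: data parity 0, sent cp 0 → ok
  c3: data parity 0, sent cp 0 → ok
Exactly one row (r1) and one column (c0) fail → the flipped bit is at their intersection.

row 1, column 0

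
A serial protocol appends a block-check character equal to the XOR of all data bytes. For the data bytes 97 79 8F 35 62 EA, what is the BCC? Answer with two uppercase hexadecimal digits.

XOR the bytes together:
  start with 0x97
  0x97 ⊕ 0x79 = 0xEE
  0xEE ⊕ 0x8F = 0x61
  0x61 ⊕ 0x35 = 0x54
  0x54 ⊕ 0x62 = 0x36
  0x36 ⊕ 0xEA = 0xDC

DC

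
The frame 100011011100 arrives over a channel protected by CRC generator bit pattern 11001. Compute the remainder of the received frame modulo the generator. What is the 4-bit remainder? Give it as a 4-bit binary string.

Modulo-2 division of 100011011100 by 11001:
  pos 0: 10001 XOR 11001 = 01000
  pos 1: 10001 XOR 11001 = 01000
  pos 2: 10000 XOR 11001 = 01001
  pos 3: 10011 XOR 11001 = 01010
  pos 4: 10101 XOR 11001 = 01100
  pos 5: 11001 XOR 11001 = 00000
Remainder = 0000 (zero — the frame passes the CRC check).

0000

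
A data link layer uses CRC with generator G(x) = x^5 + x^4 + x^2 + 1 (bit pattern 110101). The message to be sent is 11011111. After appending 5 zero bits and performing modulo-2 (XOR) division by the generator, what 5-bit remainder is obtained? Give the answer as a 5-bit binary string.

Append 5 zeros: 1101111100000. Divide by 110101 (XOR where the leading bit is 1):
  pos 0: 110111 XOR 110101 = 000010
  pos 4: 101100 XOR 110101 = 011001
  pos 5: 110010 XOR 110101 = 000111
Remainder (last 5 bits) = 11100. This is the CRC / FCS.

11100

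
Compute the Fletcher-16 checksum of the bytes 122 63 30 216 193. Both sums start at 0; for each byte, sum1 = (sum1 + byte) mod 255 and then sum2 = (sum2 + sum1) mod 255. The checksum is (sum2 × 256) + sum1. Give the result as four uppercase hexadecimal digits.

Running sums (mod 255):
  after byte 0 (122): sum1=122, sum2=122
  after byte 1 (63): sum1=185, sum2=52
  after byte 2 (30): sum1=215, sum2=12
  after byte 3 (216): sum1=176, sum2=188
  after byte 4 (193): sum1=114, sum2=47
Checksum = sum2·256 + sum1 = 47·256 + 114 = 12146 = 0x2F72.

2F72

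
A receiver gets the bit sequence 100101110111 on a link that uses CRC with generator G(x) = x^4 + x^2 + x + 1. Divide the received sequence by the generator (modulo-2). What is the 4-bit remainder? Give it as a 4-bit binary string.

0000

Modulo-2 division of 100101110111 by 10111:
  pos 0: 10010 XOR 10111 = 00101
  pos 2: 10111 XOR 10111 = 00000
  pos 7: 10111 XOR 10111 = 00000
Remainder = 0000 (zero — the frame passes the CRC check).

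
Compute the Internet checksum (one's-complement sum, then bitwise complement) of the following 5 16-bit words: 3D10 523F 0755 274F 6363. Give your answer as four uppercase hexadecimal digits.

One's-complement addition (fold any carry out of bit 15 back into bit 0):
  0x3D10 + 0x523F = 0x08F4F
  0x8F4F + 0x0755 = 0x096A4
  0x96A4 + 0x274F = 0x0BDF3
  0xBDF3 + 0x6363 = 0x12156 → wrap carry → 0x2157
One's-complement sum = 0x2157.
Checksum = ~0x2157 & 0xFFFF = 0xDEA8.

DEA8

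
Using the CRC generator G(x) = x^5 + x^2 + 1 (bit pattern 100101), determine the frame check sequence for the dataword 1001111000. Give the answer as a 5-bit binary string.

Append 5 zeros: 100111100000000. Divide by 100101 (XOR where the leading bit is 1):
  pos 0: 100111 XOR 100101 = 000010
  pos 4: 101000 XOR 100101 = 001101
  pos 6: 110100 XOR 100101 = 010001
  pos 7: 100010 XOR 100101 = 000111
Remainder (last 5 bits) = 11100. This is the CRC / FCS.

11100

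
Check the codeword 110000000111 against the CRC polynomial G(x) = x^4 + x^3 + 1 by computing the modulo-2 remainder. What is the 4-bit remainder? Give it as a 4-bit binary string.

Modulo-2 division of 110000000111 by 11001:
  pos 0: 11000 XOR 11001 = 00001
  pos 4: 10000 XOR 11001 = 01001
  pos 5: 10011 XOR 11001 = 01010
  pos 6: 10101 XOR 11001 = 01100
  pos 7: 11001 XOR 11001 = 00000
Remainder = 0000 (zero — the frame passes the CRC check).

0000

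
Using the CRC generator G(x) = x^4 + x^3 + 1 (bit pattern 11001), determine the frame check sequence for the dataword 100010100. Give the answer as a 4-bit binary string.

0010

Append 4 zeros: 1000101000000. Divide by 11001 (XOR where the leading bit is 1):
  pos 0: 10001 XOR 11001 = 01000
  pos 1: 10000 XOR 11001 = 01001
  pos 2: 10011 XOR 11001 = 01010
  pos 3: 10100 XOR 11001 = 01101
  pos 4: 11010 XOR 11001 = 00011
  pos 7: 11000 XOR 11001 = 00001
Remainder (last 4 bits) = 0010. This is the CRC / FCS.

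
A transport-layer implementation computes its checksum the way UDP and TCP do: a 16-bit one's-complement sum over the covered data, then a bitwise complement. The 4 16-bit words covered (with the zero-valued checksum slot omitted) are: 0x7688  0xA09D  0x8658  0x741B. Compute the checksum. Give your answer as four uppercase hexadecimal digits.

One's-complement addition (fold any carry out of bit 15 back into bit 0):
  0x7688 + 0xA09D = 0x11725 → wrap carry → 0x1726
  0x1726 + 0x8658 = 0x09D7E
  0x9D7E + 0x741B = 0x11199 → wrap carry → 0x119A
One's-complement sum = 0x119A.
Checksum = ~0x119A & 0xFFFF = 0xEE65.

EE65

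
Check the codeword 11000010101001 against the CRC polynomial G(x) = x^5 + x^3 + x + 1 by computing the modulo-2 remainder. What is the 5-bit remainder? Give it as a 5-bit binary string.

Modulo-2 division of 11000010101001 by 101011:
  pos 0: 110000 XOR 101011 = 011011
  pos 1: 110111 XOR 101011 = 011100
  pos 2: 111000 XOR 101011 = 010011
  pos 3: 100111 XOR 101011 = 001100
  pos 5: 110001 XOR 101011 = 011010
  pos 6: 110100 XOR 101011 = 011111
  pos 7: 111110 XOR 101011 = 010101
  pos 8: 101011 XOR 101011 = 000000
Remainder = 00000 (zero — the frame passes the CRC check).

00000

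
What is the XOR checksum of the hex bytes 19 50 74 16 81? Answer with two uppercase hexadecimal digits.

XOR the bytes together:
  start with 0x19
  0x19 ⊕ 0x50 = 0x49
  0x49 ⊕ 0x74 = 0x3D
  0x3D ⊕ 0x16 = 0x2B
  0x2B ⊕ 0x81 = 0xAA

AA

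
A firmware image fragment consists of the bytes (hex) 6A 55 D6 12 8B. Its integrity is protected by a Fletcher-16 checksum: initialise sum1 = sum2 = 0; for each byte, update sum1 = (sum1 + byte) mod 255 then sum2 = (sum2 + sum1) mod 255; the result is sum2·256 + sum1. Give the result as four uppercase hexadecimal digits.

Running sums (mod 255):
  after byte 0 (6A): sum1=106, sum2=106
  after byte 1 (55): sum1=191, sum2=42
  after byte 2 (D6): sum1=150, sum2=192
  after byte 3 (12): sum1=168, sum2=105
  after byte 4 (8B): sum1=52, sum2=157
Checksum = sum2·256 + sum1 = 157·256 + 52 = 40244 = 0x9D34.

9D34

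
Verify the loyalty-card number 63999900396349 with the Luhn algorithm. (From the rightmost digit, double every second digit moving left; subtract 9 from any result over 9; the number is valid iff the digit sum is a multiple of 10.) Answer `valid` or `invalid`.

valid

From the right, keep odd positions and double even positions (subtract 9 from any doubled value over 9):
  doubled (positions 2,4,...): 8 3 6 0 9 9 3 → sum 38
  kept (positions 1,3,...): 9 3 9 0 9 9 3 → sum 42
Total = 80.
80 mod 10 = 0, so the number is valid.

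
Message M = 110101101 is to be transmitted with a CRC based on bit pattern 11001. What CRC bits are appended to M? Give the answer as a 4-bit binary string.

Append 4 zeros: 1101011010000. Divide by 11001 (XOR where the leading bit is 1):
  pos 0: 11010 XOR 11001 = 00011
  pos 3: 11110 XOR 11001 = 00111
  pos 5: 11110 XOR 11001 = 00111
  pos 7: 11100 XOR 11001 = 00101
Remainder (last 4 bits) = 1010. This is the CRC / FCS.

1010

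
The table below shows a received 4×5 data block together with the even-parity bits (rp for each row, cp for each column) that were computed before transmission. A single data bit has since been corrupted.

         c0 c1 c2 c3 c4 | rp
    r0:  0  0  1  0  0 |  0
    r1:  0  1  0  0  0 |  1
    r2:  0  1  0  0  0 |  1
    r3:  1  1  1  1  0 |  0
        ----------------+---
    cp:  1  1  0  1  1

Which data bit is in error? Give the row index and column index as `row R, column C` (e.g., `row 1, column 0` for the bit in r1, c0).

Recompute each row's even parity and compare to rp:
  r0: data parity 1, sent rp 0 → mismatch
  r1: data parity 1, sent rp 1 → ok
  r2: data parity 1, sent rp 1 → ok
  r3: data parity 0, sent rp 0 → ok
Recompute each column's even parity and compare to cp:
  c0: data parity 1, sent cp 1 → ok
  c1: data parity 1, sent cp 1 → ok
  c2: data parity 0, sent cp 0 → ok
  c3: data parity 1, sent cp 1 → ok
  c4: data parity 0, sent cp 1 → mismatch
Exactly one row (r0) and one column (c4) fail → the flipped bit is at their intersection.

row 0, column 4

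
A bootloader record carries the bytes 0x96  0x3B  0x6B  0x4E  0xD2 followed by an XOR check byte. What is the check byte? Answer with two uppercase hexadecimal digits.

XOR the bytes together:
  start with 0x96
  0x96 ⊕ 0x3B = 0xAD
  0xAD ⊕ 0x6B = 0xC6
  0xC6 ⊕ 0x4E = 0x88
  0x88 ⊕ 0xD2 = 0x5A

5A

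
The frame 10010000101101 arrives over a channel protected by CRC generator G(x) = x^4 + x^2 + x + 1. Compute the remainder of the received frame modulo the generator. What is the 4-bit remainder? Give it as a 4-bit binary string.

Modulo-2 division of 10010000101101 by 10111:
  pos 0: 10010 XOR 10111 = 00101
  pos 2: 10100 XOR 10111 = 00011
  pos 5: 11010 XOR 10111 = 01101
  pos 6: 11011 XOR 10111 = 01100
  pos 7: 11001 XOR 10111 = 01110
  pos 8: 11100 XOR 10111 = 01011
  pos 9: 10111 XOR 10111 = 00000
Remainder = 0000 (zero — the frame passes the CRC check).

0000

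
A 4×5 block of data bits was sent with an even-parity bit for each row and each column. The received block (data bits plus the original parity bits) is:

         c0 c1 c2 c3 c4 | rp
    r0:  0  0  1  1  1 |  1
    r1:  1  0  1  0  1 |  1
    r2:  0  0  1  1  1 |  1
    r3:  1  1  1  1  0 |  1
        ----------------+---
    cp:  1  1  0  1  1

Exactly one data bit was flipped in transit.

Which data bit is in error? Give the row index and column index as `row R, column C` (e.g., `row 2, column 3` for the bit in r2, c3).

Recompute each row's even parity and compare to rp:
  r0: data parity 1, sent rp 1 → ok
  r1: data parity 1, sent rp 1 → ok
  r2: data parity 1, sent rp 1 → ok
  r3: data parity 0, sent rp 1 → mismatch
Recompute each column's even parity and compare to cp:
  c0: data parity 0, sent cp 1 → mismatch
  c1: data parity 1, sent cp 1 → ok
  c2: data parity 0, sent cp 0 → ok
  c3: data parity 1, sent cp 1 → ok
  c4: data parity 1, sent cp 1 → ok
Exactly one row (r3) and one column (c0) fail → the flipped bit is at their intersection.

row 3, column 0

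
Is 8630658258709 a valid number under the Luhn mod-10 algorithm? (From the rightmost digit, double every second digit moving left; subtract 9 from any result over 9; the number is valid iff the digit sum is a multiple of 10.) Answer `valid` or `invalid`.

invalid

From the right, keep odd positions and double even positions (subtract 9 from any doubled value over 9):
  doubled (positions 2,4,...): 0 7 4 1 0 3 → sum 15
  kept (positions 1,3,...): 9 7 5 8 6 3 8 → sum 46
Total = 61.
61 mod 10 = 1, so the number is invalid.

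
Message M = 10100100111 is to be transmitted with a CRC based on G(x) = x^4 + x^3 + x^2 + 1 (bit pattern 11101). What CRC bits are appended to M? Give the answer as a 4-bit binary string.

0110

Append 4 zeros: 101001001110000. Divide by 11101 (XOR where the leading bit is 1):
  pos 0: 10100 XOR 11101 = 01001
  pos 1: 10011 XOR 11101 = 01110
  pos 2: 11100 XOR 11101 = 00001
  pos 6: 10111 XOR 11101 = 01010
  pos 7: 10100 XOR 11101 = 01001
  pos 8: 10010 XOR 11101 = 01111
  pos 9: 11110 XOR 11101 = 00011
Remainder (last 4 bits) = 0110. This is the CRC / FCS.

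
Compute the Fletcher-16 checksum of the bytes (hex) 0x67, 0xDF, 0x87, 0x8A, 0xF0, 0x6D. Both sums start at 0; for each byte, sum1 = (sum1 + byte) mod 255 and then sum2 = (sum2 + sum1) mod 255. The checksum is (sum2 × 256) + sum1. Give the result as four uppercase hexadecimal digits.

Running sums (mod 255):
  after byte 0 (0x67): sum1=103, sum2=103
  after byte 1 (0xDF): sum1=71, sum2=174
  after byte 2 (0x87): sum1=206, sum2=125
  after byte 3 (0x8A): sum1=89, sum2=214
  after byte 4 (0xF0): sum1=74, sum2=33
  after byte 5 (0x6D): sum1=183, sum2=216
Checksum = sum2·256 + sum1 = 216·256 + 183 = 55479 = 0xD8B7.

D8B7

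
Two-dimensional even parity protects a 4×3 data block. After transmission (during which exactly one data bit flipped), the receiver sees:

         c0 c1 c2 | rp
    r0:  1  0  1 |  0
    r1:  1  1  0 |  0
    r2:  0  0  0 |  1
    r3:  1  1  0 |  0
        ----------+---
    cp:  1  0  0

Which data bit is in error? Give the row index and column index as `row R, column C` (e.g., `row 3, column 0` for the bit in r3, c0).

Recompute each row's even parity and compare to rp:
  r0: data parity 0, sent rp 0 → ok
  r1: data parity 0, sent rp 0 → ok
  r2: data parity 0, sent rp 1 → mismatch
  r3: data parity 0, sent rp 0 → ok
Recompute each column's even parity and compare to cp:
  c0: data parity 1, sent cp 1 → ok
  c1: data parity 0, sent cp 0 → ok
  c2: data parity 1, sent cp 0 → mismatch
Exactly one row (r2) and one column (c2) fail → the flipped bit is at their intersection.

row 2, column 2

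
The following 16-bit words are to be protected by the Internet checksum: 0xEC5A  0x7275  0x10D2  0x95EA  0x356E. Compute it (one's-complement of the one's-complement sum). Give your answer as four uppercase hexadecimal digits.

One's-complement addition (fold any carry out of bit 15 back into bit 0):
  0xEC5A + 0x7275 = 0x15ECF → wrap carry → 0x5ED0
  0x5ED0 + 0x10D2 = 0x06FA2
  0x6FA2 + 0x95EA = 0x1058C → wrap carry → 0x058D
  0x058D + 0x356E = 0x03AFB
One's-complement sum = 0x3AFB.
Checksum = ~0x3AFB & 0xFFFF = 0xC504.

C504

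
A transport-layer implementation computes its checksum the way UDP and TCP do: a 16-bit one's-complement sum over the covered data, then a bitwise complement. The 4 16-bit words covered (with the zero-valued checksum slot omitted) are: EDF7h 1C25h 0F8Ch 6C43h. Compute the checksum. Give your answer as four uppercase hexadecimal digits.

7A13

One's-complement addition (fold any carry out of bit 15 back into bit 0):
  0xEDF7 + 0x1C25 = 0x10A1C → wrap carry → 0x0A1D
  0x0A1D + 0x0F8C = 0x019A9
  0x19A9 + 0x6C43 = 0x085EC
One's-complement sum = 0x85EC.
Checksum = ~0x85EC & 0xFFFF = 0x7A13.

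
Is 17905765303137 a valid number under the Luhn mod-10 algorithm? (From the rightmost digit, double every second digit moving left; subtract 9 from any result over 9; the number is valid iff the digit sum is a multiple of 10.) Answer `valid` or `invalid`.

From the right, keep odd positions and double even positions (subtract 9 from any doubled value over 9):
  doubled (positions 2,4,...): 6 6 6 3 1 9 2 → sum 33
  kept (positions 1,3,...): 7 1 0 5 7 0 7 → sum 27
Total = 60.
60 mod 10 = 0, so the number is valid.

valid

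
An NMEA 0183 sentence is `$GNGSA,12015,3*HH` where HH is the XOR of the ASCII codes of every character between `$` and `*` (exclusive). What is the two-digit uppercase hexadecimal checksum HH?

58

XOR the ASCII codes of the payload characters:
  'G' = 0x47 → acc = 0x47
  'N' = 0x4E → acc = 0x09
  'G' = 0x47 → acc = 0x4E
  'S' = 0x53 → acc = 0x1D
  'A' = 0x41 → acc = 0x5C
  ',' = 0x2C → acc = 0x70
  '1' = 0x31 → acc = 0x41
  '2' = 0x32 → acc = 0x73
  '0' = 0x30 → acc = 0x43
  '1' = 0x31 → acc = 0x72
  '5' = 0x35 → acc = 0x47
  ',' = 0x2C → acc = 0x6B
  '3' = 0x33 → acc = 0x58
Checksum = 0x58.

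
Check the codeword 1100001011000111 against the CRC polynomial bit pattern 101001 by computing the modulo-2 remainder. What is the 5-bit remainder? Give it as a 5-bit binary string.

Modulo-2 division of 1100001011000111 by 101001:
  pos 0: 110000 XOR 101001 = 011001
  pos 1: 110011 XOR 101001 = 011010
  pos 2: 110100 XOR 101001 = 011101
  pos 3: 111011 XOR 101001 = 010010
  pos 4: 100101 XOR 101001 = 001100
  pos 6: 110000 XOR 101001 = 011001
  pos 7: 110010 XOR 101001 = 011011
  pos 8: 110111 XOR 101001 = 011110
  pos 9: 111101 XOR 101001 = 010100
  pos 10: 101001 XOR 101001 = 000000
Remainder = 00000 (zero — the frame passes the CRC check).

00000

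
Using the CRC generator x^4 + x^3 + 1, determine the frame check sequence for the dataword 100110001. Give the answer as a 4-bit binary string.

Append 4 zeros: 1001100010000. Divide by 11001 (XOR where the leading bit is 1):
  pos 0: 10011 XOR 11001 = 01010
  pos 1: 10100 XOR 11001 = 01101
  pos 2: 11010 XOR 11001 = 00011
  pos 5: 11010 XOR 11001 = 00011
  pos 8: 11000 XOR 11001 = 00001
Remainder (last 4 bits) = 0001. This is the CRC / FCS.

0001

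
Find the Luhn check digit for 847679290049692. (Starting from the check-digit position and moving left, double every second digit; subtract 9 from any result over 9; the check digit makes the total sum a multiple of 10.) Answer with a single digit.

8

Partial digits right→left: 2 9 6 9 4 0 0 9 2 9 7 6 7 4 8
Double every second digit counting from the check-digit position (so the 1st, 3rd, 5th, ... of the partial from the right).
  doubled (with −9 where >9): 4 3 8 0 4 5 5 7 → sum 36
  kept as-is: 9 9 0 9 9 6 4 → sum 46
Total = 36 + 46 = 82.
Check digit = (10 − (82 mod 10)) mod 10 = 8.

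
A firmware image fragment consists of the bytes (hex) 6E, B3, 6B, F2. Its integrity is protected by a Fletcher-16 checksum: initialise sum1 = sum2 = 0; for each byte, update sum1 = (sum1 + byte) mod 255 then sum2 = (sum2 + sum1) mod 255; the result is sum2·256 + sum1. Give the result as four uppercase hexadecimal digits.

Running sums (mod 255):
  after byte 0 (6E): sum1=110, sum2=110
  after byte 1 (B3): sum1=34, sum2=144
  after byte 2 (6B): sum1=141, sum2=30
  after byte 3 (F2): sum1=128, sum2=158
Checksum = sum2·256 + sum1 = 158·256 + 128 = 40576 = 0x9E80.

9E80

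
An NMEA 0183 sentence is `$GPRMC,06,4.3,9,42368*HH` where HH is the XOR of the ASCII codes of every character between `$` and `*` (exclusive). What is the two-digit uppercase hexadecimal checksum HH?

66

XOR the ASCII codes of the payload characters:
  'G' = 0x47 → acc = 0x47
  'P' = 0x50 → acc = 0x17
  'R' = 0x52 → acc = 0x45
  'M' = 0x4D → acc = 0x08
  'C' = 0x43 → acc = 0x4B
  ',' = 0x2C → acc = 0x67
  '0' = 0x30 → acc = 0x57
  '6' = 0x36 → acc = 0x61
  ',' = 0x2C → acc = 0x4D
  '4' = 0x34 → acc = 0x79
  '.' = 0x2E → acc = 0x57
  '3' = 0x33 → acc = 0x64
  ',' = 0x2C → acc = 0x48
  '9' = 0x39 → acc = 0x71
  ',' = 0x2C → acc = 0x5D
  '4' = 0x34 → acc = 0x69
  '2' = 0x32 → acc = 0x5B
  '3' = 0x33 → acc = 0x68
  '6' = 0x36 → acc = 0x5E
  '8' = 0x38 → acc = 0x66
Checksum = 0x66.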